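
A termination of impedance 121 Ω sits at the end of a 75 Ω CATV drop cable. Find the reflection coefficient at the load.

Γ = (Z_L − Z_0)/(Z_L + Z_0) = (121 − 75)/(121 + 75) = 46/196

Γ = 0.235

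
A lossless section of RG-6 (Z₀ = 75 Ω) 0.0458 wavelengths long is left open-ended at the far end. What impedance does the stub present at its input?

Z_in ≈ −j253 Ω

βl = 2π × 0.0458 = 16.5°
tan(βl) = 0.296
For an open-ended stub, Z_in = −jZ_0·cot(βl) = −jZ_0/tan(βl)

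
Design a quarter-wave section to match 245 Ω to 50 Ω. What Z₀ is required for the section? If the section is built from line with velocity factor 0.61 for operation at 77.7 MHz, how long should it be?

Z_qwt = √(Z_0·R_L) = √(50 × 245) = √12250
λ = 0.61·c/f = 2.36 m, so l = λ/4 = 0.589 m

Z_qwt ≈ 111 Ω; length ≈ 58.9 cm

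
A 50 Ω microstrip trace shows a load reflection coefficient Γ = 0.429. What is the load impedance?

Z_L ≈ 125 Ω

Z_L = Z_0·(1 + Γ)/(1 − Γ) = 50·(1.43)/(0.571)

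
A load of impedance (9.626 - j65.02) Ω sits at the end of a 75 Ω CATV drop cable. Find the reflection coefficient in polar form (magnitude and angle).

Γ ≈ 0.864 ∠ -97.6°

Γ = (Z_L − Z_0)/(Z_L + Z_0) = (-65.37 − j65.02)/(84.63 − j65.02)
|Γ| = 92.2/107 = 0.864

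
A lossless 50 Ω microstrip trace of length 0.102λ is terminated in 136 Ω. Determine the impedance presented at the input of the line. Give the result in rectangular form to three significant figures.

βl = 2π × 0.102 = 36.7°
tan(βl) = tan(36.7°) = 0.746
Z_in = Z_0·(Z_L + jZ_0·tanβl)/(Z_0 + jZ_L·tanβl)
     = 50·(136 + j37.3)/(50 + j101)

Z_in ≈ 41.4 − j46.6 Ω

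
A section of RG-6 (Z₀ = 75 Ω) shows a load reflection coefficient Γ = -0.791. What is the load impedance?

Z_L ≈ 8.75 Ω

Z_L = Z_0·(1 + Γ)/(1 − Γ) = 75·(0.209)/(1.79)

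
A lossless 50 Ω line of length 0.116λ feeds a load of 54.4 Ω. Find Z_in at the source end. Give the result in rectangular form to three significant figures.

βl = 2π × 0.116 = 41.8°
tan(βl) = tan(41.8°) = 0.893
Z_in = Z_0·(Z_L + jZ_0·tanβl)/(Z_0 + jZ_L·tanβl)
     = 50·(54.4 + j44.6)/(50 + j48.6)

Z_in ≈ 50.3 − j4.22 Ω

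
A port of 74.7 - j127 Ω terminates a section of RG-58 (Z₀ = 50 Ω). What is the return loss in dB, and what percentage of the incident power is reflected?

Γ = (24.7 − j127)/(124.7 − j127), |Γ| = 0.727
RL = −20·log₁₀(0.727) = 2.77 dB
P_refl/P_inc = |Γ|² = 0.528

RL ≈ 2.77 dB; 52.8% of incident power reflected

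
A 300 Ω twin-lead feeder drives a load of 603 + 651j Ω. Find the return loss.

Γ = (303 + j651)/(903 + j651), |Γ| = 0.645
RL = −20·log₁₀|Γ| = −20·log₁₀(0.645)

RL ≈ 3.81 dB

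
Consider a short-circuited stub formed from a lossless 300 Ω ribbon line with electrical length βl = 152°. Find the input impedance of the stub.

Z_in ≈ −j160 Ω

tan(βl) = -0.532
For a short-circuited stub, Z_in = jZ_0·tan(βl)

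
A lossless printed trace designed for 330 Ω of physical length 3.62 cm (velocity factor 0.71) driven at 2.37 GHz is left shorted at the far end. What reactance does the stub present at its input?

λ = v/f = 0.71·c / 2.37 GHz = 0.0899 m
βl = 2π·l/λ = 2π × 0.403 = 145°
tan(βl) = -0.7
For a shorted stub, Z_in = jZ_0·tan(βl)

X_in ≈ -231 Ω (capacitive)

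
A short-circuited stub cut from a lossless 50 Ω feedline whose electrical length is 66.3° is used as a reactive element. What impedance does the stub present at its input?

Z_in ≈ +j114 Ω

tan(βl) = 2.28
For a short-circuited stub, Z_in = jZ_0·tan(βl)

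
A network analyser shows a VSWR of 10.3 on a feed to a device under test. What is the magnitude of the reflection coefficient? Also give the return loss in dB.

|Γ| ≈ 0.823; return loss ≈ 1.69 dB

|Γ| = (S − 1)/(S + 1) = (10.3 − 1)/(10.3 + 1) = 9.3/11.3
RL = −20·log₁₀|Γ| = −20·log₁₀(0.823)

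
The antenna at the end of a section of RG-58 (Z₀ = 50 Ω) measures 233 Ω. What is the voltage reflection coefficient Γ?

Γ = 0.647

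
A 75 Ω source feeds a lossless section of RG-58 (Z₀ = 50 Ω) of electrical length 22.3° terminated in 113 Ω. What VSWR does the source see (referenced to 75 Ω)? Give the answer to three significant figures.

tan(βl) = 0.41
Z_in = Z_0·(Z_L + jZ_0·tanβl)/(Z_0 + jZ_L·tanβl) = 71 − j45.3 Ω
Γ_s = (Z_in − Z_s)/(Z_in + Z_s) = (-4 − j45.3)/(146 − j45.3), |Γ_s| = 0.298
VSWR = (1 + |Γ_s|)/(1 − |Γ_s|)

VSWR ≈ 1.85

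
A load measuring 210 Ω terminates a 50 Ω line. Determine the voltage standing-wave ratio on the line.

Γ = (210 − 50)/(210 + 50) = 0.615
VSWR = (1 + 0.615)/(1 − 0.615)

VSWR ≈ 4.2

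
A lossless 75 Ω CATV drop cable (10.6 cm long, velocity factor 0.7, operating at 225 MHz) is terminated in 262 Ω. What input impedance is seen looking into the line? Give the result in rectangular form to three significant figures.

λ = v/f = 0.7·c / 225 MHz = 0.933 m
βl = 2π·l/λ = 2π × 0.114 = 40.9°
tan(βl) = tan(40.9°) = 0.866
Z_in = Z_0·(Z_L + jZ_0·tanβl)/(Z_0 + jZ_L·tanβl)
     = 75·(262 + j64.9)/(75 + j227)

Z_in ≈ 45.2 − j71.7 Ω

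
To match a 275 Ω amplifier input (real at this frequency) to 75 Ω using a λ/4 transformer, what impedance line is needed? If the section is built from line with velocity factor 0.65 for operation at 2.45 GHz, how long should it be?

Z_qwt ≈ 144 Ω; length ≈ 1.99 cm

Z_qwt = √(Z_0·R_L) = √(75 × 275) = √20620
λ = 0.65·c/f = 0.0796 m, so l = λ/4 = 0.0199 m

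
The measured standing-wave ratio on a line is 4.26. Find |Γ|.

|Γ| ≈ 0.62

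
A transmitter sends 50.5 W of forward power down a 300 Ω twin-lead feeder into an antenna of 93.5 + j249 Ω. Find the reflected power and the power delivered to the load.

|Γ| = |(-206.5 + j249)/(393.5 + j249)| = 0.695
|Γ|² = 0.483
P_refl = |Γ|²·P_inc = 24.4 W, P_del = (1 − |Γ|²)·P_inc = 26.1 W

P_reflected ≈ 24.4 W; P_delivered ≈ 26.1 W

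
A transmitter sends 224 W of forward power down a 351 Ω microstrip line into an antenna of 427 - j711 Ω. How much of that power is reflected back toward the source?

|Γ| = |(76 − j711)/(778 − j711)| = 0.678
|Γ|² = 0.46
P_refl = |Γ|²·P_inc = 103 W, P_del = (1 − |Γ|²)·P_inc = 121 W

P_reflected ≈ 103 W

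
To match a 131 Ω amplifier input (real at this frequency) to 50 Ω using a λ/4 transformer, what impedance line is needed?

Z_qwt = √(Z_0·R_L) = √(50 × 131) = √6550

Z_qwt ≈ 80.9 Ω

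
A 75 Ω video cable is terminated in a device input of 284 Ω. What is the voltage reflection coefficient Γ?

Γ = 0.582

Γ = (Z_L − Z_0)/(Z_L + Z_0) = (284 − 75)/(284 + 75) = 209/359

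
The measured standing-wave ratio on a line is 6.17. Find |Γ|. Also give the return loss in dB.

|Γ| = (S − 1)/(S + 1) = (6.17 − 1)/(6.17 + 1) = 5.17/7.17
RL = −20·log₁₀|Γ| = −20·log₁₀(0.721)

|Γ| ≈ 0.721; return loss ≈ 2.84 dB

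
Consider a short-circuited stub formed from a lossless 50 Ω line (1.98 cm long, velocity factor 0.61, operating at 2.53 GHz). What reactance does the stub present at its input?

λ = v/f = 0.61·c / 2.53 GHz = 0.0723 m
βl = 2π·l/λ = 2π × 0.274 = 98.5°
tan(βl) = -6.65
For a short-circuited stub, Z_in = jZ_0·tan(βl)

X_in ≈ -333 Ω (capacitive)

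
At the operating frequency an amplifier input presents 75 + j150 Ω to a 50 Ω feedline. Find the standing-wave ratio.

VSWR ≈ 8.04

Γ = (Z_L − Z_0)/(Z_L + Z_0) = (25 + j150)/(125 + j150)
|Γ| = 152/195 = 0.779
VSWR = (1 + |Γ|)/(1 − |Γ|) = 1.78/0.221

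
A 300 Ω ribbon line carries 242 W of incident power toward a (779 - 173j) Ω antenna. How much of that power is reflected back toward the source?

P_reflected ≈ 52.6 W

|Γ| = |(479 − j173)/(1079 − j173)| = 0.466
|Γ|² = 0.217
P_refl = |Γ|²·P_inc = 52.6 W, P_del = (1 − |Γ|²)·P_inc = 189 W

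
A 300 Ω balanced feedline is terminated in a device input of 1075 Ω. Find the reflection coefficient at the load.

Γ = 0.564

Γ = (Z_L − Z_0)/(Z_L + Z_0) = (1075 − 300)/(1075 + 300) = 775/1375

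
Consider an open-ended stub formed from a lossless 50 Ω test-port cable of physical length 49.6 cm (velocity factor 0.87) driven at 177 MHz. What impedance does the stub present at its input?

λ = v/f = 0.87·c / 177 MHz = 1.47 m
βl = 2π·l/λ = 2π × 0.336 = 121°
tan(βl) = -1.66
For an open-ended stub, Z_in = −jZ_0·cot(βl) = −jZ_0/tan(βl)

Z_in ≈ +j30.2 Ω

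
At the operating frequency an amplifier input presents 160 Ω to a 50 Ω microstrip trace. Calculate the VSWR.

VSWR ≈ 3.2

Γ = (160 − 50)/(160 + 50) = 0.524
VSWR = (1 + 0.524)/(1 − 0.524)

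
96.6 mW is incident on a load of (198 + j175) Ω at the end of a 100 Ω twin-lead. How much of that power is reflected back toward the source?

|Γ| = |(98 + j175)/(298 + j175)| = 0.58
|Γ|² = 0.337
P_refl = |Γ|²·P_inc = 32.5 mW, P_del = (1 − |Γ|²)·P_inc = 64.1 mW

P_reflected ≈ 32.5 mW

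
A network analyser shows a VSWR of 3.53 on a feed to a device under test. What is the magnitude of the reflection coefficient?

|Γ| ≈ 0.558

|Γ| = (S − 1)/(S + 1) = (3.53 − 1)/(3.53 + 1) = 2.53/4.53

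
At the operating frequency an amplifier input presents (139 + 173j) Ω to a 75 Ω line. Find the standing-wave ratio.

VSWR ≈ 5.07

Γ = (Z_L − Z_0)/(Z_L + Z_0) = (64 + j173)/(214 + j173)
|Γ| = 184/275 = 0.67
VSWR = (1 + |Γ|)/(1 − |Γ|) = 1.67/0.33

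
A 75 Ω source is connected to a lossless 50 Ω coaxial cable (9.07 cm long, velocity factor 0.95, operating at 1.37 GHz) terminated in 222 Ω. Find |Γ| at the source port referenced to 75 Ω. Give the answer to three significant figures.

λ = v/f = 0.95·c / 1.37 GHz = 0.208 m
βl = 2π·l/λ = 2π × 0.436 = 157°
tan(βl) = -0.425
Z_in = Z_0·(Z_L + jZ_0·tanβl)/(Z_0 + jZ_L·tanβl) = 57.4 + j87.2 Ω
Γ_s = (Z_in − Z_s)/(Z_in + Z_s) = (-17.6 + j87.2)/(132 + j87.2), |Γ_s| = 0.561

|Γ| ≈ 0.561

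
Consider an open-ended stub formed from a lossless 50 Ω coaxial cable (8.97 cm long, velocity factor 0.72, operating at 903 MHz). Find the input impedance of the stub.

Z_in ≈ +j50 Ω

λ = v/f = 0.72·c / 903 MHz = 0.239 m
βl = 2π·l/λ = 2π × 0.375 = 135°
tan(βl) = -1
For an open-ended stub, Z_in = −jZ_0·cot(βl) = −jZ_0/tan(βl)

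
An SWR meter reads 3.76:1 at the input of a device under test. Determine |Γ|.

|Γ| ≈ 0.58

|Γ| = (S − 1)/(S + 1) = (3.76 − 1)/(3.76 + 1) = 2.76/4.76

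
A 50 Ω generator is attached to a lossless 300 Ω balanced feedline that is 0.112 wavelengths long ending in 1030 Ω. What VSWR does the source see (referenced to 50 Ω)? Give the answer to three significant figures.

βl = 2π × 0.112 = 40.3°
tan(βl) = 0.849
Z_in = Z_0·(Z_L + jZ_0·tanβl)/(Z_0 + jZ_L·tanβl) = 187 − j289 Ω
Γ_s = (Z_in − Z_s)/(Z_in + Z_s) = (137 − j289)/(237 − j289), |Γ_s| = 0.856
VSWR = (1 + |Γ_s|)/(1 − |Γ_s|)

VSWR ≈ 12.9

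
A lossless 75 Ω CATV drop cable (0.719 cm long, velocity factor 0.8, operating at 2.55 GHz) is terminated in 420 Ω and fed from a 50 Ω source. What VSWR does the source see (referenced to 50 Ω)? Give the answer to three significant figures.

λ = v/f = 0.8·c / 2.55 GHz = 0.0941 m
βl = 2π·l/λ = 2π × 0.0764 = 27.5°
tan(βl) = 0.521
Z_in = Z_0·(Z_L + jZ_0·tanβl)/(Z_0 + jZ_L·tanβl) = 56.2 − j125 Ω
Γ_s = (Z_in − Z_s)/(Z_in + Z_s) = (6.2 − j125)/(106 − j125), |Γ_s| = 0.762
VSWR = (1 + |Γ_s|)/(1 − |Γ_s|)

VSWR ≈ 7.42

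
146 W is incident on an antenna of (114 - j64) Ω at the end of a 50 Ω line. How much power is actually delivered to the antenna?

P_delivered ≈ 107 W

|Γ| = |(64 − j64)/(164 − j64)| = 0.514
|Γ|² = 0.264
P_refl = |Γ|²·P_inc = 38.6 W, P_del = (1 − |Γ|²)·P_inc = 107 W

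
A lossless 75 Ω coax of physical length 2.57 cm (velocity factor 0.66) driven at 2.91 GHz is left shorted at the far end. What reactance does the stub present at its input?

λ = v/f = 0.66·c / 2.91 GHz = 0.068 m
βl = 2π·l/λ = 2π × 0.378 = 136°
tan(βl) = -0.966
For a shorted stub, Z_in = jZ_0·tan(βl)

X_in ≈ -72.5 Ω (capacitive)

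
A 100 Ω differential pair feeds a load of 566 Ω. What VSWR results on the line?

VSWR ≈ 5.66

Γ = (566 − 100)/(566 + 100) = 0.7
VSWR = (1 + 0.7)/(1 − 0.7)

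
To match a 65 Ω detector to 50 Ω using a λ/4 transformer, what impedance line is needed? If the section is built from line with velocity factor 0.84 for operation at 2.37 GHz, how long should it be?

Z_qwt ≈ 57 Ω; length ≈ 2.66 cm

Z_qwt = √(Z_0·R_L) = √(50 × 65) = √3250
λ = 0.84·c/f = 0.106 m, so l = λ/4 = 0.0266 m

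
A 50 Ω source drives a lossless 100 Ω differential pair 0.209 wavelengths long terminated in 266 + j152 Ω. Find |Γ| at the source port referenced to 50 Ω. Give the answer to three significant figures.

|Γ| ≈ 0.487

βl = 2π × 0.209 = 75.2°
tan(βl) = 3.8
Z_in = Z_0·(Z_L + jZ_0·tanβl)/(Z_0 + jZ_L·tanβl) = 32.9 − j41.9 Ω
Γ_s = (Z_in − Z_s)/(Z_in + Z_s) = (-17.1 − j41.9)/(82.9 − j41.9), |Γ_s| = 0.487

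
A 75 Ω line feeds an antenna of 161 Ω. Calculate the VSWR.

VSWR ≈ 2.15

For a purely resistive load, VSWR = R_L/Z_0 or Z_0/R_L (whichever > 1) = 161/75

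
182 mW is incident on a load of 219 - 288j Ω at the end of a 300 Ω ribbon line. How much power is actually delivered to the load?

|Γ| = |(-81 − j288)/(519 − j288)| = 0.504
|Γ|² = 0.254
P_refl = |Γ|²·P_inc = 46.2 mW, P_del = (1 − |Γ|²)·P_inc = 136 mW

P_delivered ≈ 136 mW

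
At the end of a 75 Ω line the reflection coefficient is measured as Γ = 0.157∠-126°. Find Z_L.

Z_L = Z_0·(1 + Γ)/(1 − Γ) = 75·(0.908 − j0.127)/(1.09 + j0.127)

Z_L ≈ 60.5 − j15.8 Ω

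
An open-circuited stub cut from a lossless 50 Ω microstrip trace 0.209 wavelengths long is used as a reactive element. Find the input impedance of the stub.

Z_in ≈ −j13.2 Ω

βl = 2π × 0.209 = 75.2°
tan(βl) = 3.8
For an open-circuited stub, Z_in = −jZ_0·cot(βl) = −jZ_0/tan(βl)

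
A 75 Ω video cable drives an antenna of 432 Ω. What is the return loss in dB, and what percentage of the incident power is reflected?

Γ = (432 − 75)/(432 + 75) = 0.704
RL = −20·log₁₀(0.704) = 3.05 dB
P_refl/P_inc = |Γ|² = 0.496

RL ≈ 3.05 dB; 49.6% of incident power reflected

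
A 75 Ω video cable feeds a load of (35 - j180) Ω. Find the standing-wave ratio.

VSWR ≈ 14.9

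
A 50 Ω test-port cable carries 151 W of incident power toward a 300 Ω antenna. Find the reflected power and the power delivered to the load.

P_reflected ≈ 77 W; P_delivered ≈ 74 W

Γ = (300 − 50)/(300 + 50) = 0.714
|Γ|² = 0.51
P_refl = |Γ|²·P_inc = 77 W, P_del = (1 − |Γ|²)·P_inc = 74 W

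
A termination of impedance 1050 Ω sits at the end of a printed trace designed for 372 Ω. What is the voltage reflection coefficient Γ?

Γ = 0.477

Γ = (Z_L − Z_0)/(Z_L + Z_0) = (1050 − 372)/(1050 + 372) = 678/1422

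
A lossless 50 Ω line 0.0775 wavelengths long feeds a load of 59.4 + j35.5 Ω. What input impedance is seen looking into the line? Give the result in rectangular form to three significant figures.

Z_in ≈ 96.9 + j1.67 Ω

βl = 2π × 0.0775 = 27.9°
tan(βl) = tan(27.9°) = 0.529
Z_in = Z_0·(Z_L + jZ_0·tanβl)/(Z_0 + jZ_L·tanβl)
     = 50·(59.4 + j62)/(31.2 + j31.5)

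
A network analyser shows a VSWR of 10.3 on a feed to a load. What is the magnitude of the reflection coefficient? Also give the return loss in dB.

|Γ| = (S − 1)/(S + 1) = (10.3 − 1)/(10.3 + 1) = 9.3/11.3
RL = −20·log₁₀|Γ| = −20·log₁₀(0.823)

|Γ| ≈ 0.823; return loss ≈ 1.69 dB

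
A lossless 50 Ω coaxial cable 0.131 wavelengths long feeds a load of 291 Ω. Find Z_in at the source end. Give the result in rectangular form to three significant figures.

Z_in ≈ 15.6 − j43.9 Ω

βl = 2π × 0.131 = 47.2°
tan(βl) = tan(47.2°) = 1.08
Z_in = Z_0·(Z_L + jZ_0·tanβl)/(Z_0 + jZ_L·tanβl)
     = 50·(291 + j53.9)/(50 + j314)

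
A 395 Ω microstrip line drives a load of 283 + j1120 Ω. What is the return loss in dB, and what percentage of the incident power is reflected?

Γ = (-112 + j1120)/(678 + j1120), |Γ| = 0.86
RL = −20·log₁₀(0.86) = 1.31 dB
P_refl/P_inc = |Γ|² = 0.739

RL ≈ 1.31 dB; 73.9% of incident power reflected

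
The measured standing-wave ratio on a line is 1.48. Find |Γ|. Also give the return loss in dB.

|Γ| = (S − 1)/(S + 1) = (1.48 − 1)/(1.48 + 1) = 0.48/2.48
RL = −20·log₁₀|Γ| = −20·log₁₀(0.194)

|Γ| ≈ 0.194; return loss ≈ 14.3 dB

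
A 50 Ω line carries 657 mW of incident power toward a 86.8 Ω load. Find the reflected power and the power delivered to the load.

Γ = (86.8 − 50)/(86.8 + 50) = 0.269
|Γ|² = 0.0724
P_refl = |Γ|²·P_inc = 47.5 mW, P_del = (1 − |Γ|²)·P_inc = 609 mW

P_reflected ≈ 47.5 mW; P_delivered ≈ 609 mW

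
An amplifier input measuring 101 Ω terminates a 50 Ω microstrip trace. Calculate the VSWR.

VSWR ≈ 2.02

For a purely resistive load, VSWR = R_L/Z_0 or Z_0/R_L (whichever > 1) = 101/50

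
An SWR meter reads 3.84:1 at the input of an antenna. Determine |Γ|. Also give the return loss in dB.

|Γ| ≈ 0.587; return loss ≈ 4.63 dB

|Γ| = (S − 1)/(S + 1) = (3.84 − 1)/(3.84 + 1) = 2.84/4.84
RL = −20·log₁₀|Γ| = −20·log₁₀(0.587)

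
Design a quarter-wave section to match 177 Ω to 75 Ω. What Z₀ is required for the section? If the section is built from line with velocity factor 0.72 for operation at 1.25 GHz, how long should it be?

Z_qwt ≈ 115 Ω; length ≈ 4.32 cm

Z_qwt = √(Z_0·R_L) = √(75 × 177) = √13280
λ = 0.72·c/f = 0.173 m, so l = λ/4 = 0.0432 m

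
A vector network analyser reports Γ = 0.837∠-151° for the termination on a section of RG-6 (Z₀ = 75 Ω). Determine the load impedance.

Z_L = Z_0·(1 + Γ)/(1 − Γ) = 75·(0.268 − j0.406)/(1.73 + j0.406)

Z_L ≈ 7.1 − j19.2 Ω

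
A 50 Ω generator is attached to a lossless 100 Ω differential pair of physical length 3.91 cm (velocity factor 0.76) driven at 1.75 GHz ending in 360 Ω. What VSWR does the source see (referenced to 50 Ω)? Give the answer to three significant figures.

VSWR ≈ 2.42

λ = v/f = 0.76·c / 1.75 GHz = 0.13 m
βl = 2π·l/λ = 2π × 0.3 = 108°
tan(βl) = -3.07
Z_in = Z_0·(Z_L + jZ_0·tanβl)/(Z_0 + jZ_L·tanβl) = 30.5 + j29.8 Ω
Γ_s = (Z_in − Z_s)/(Z_in + Z_s) = (-19.5 + j29.8)/(80.5 + j29.8), |Γ_s| = 0.415
VSWR = (1 + |Γ_s|)/(1 − |Γ_s|)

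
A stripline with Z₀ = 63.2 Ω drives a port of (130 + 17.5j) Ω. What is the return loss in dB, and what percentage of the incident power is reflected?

Γ = (66.8 + j17.5)/(193.2 + j17.5), |Γ| = 0.356
RL = −20·log₁₀(0.356) = 8.97 dB
P_refl/P_inc = |Γ|² = 0.127

RL ≈ 8.97 dB; 12.7% of incident power reflected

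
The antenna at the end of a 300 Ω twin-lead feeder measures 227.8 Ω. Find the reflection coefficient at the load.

Γ = (Z_L − Z_0)/(Z_L + Z_0) = (227.8 − 300)/(227.8 + 300) = -72.2/527.8

Γ = -0.137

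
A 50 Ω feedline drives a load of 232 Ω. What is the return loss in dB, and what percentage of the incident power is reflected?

RL ≈ 3.8 dB; 41.7% of incident power reflected

Γ = (232 − 50)/(232 + 50) = 0.645
RL = −20·log₁₀(0.645) = 3.8 dB
P_refl/P_inc = |Γ|² = 0.417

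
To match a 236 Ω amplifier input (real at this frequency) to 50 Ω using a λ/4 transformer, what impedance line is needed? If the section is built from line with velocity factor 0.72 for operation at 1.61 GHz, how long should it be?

Z_qwt ≈ 109 Ω; length ≈ 3.35 cm

Z_qwt = √(Z_0·R_L) = √(50 × 236) = √11800
λ = 0.72·c/f = 0.134 m, so l = λ/4 = 0.0335 m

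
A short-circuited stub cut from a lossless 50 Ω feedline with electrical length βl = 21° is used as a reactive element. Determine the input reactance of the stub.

X_in ≈ 19.2 Ω (inductive)

tan(βl) = 0.384
For a short-circuited stub, Z_in = jZ_0·tan(βl)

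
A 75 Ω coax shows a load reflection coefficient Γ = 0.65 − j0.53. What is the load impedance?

Z_L = Z_0·(1 + Γ)/(1 − Γ) = 75·(1.65 − j0.53)/(0.35 + j0.53)

Z_L ≈ 55.1 − j197 Ω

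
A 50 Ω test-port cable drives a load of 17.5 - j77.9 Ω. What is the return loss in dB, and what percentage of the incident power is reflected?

RL ≈ 1.74 dB; 67.1% of incident power reflected

Γ = (-32.5 − j77.9)/(67.5 − j77.9), |Γ| = 0.819
RL = −20·log₁₀(0.819) = 1.74 dB
P_refl/P_inc = |Γ|² = 0.671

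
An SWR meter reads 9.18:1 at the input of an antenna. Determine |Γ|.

|Γ| ≈ 0.804

|Γ| = (S − 1)/(S + 1) = (9.18 − 1)/(9.18 + 1) = 8.18/10.2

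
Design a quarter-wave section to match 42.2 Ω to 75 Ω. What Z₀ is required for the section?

Z_qwt ≈ 56.3 Ω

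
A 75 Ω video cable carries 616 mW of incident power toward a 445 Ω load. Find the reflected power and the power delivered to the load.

Γ = (445 − 75)/(445 + 75) = 0.712
|Γ|² = 0.506
P_refl = |Γ|²·P_inc = 312 mW, P_del = (1 − |Γ|²)·P_inc = 304 mW

P_reflected ≈ 312 mW; P_delivered ≈ 304 mW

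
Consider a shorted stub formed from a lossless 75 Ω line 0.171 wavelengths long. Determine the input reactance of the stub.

βl = 2π × 0.171 = 61.6°
tan(βl) = 1.85
For a shorted stub, Z_in = jZ_0·tan(βl)

X_in ≈ 138 Ω (inductive)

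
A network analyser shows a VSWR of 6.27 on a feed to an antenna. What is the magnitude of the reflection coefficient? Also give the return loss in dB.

|Γ| = (S − 1)/(S + 1) = (6.27 − 1)/(6.27 + 1) = 5.27/7.27
RL = −20·log₁₀|Γ| = −20·log₁₀(0.725)

|Γ| ≈ 0.725; return loss ≈ 2.79 dB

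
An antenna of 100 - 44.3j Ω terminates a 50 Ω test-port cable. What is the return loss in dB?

RL ≈ 7.39 dB

Γ = (50 − j44.3)/(150 − j44.3), |Γ| = 0.427
RL = −20·log₁₀|Γ| = −20·log₁₀(0.427)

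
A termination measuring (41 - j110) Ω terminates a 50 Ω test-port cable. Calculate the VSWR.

Γ = (Z_L − Z_0)/(Z_L + Z_0) = (-9 − j110)/(91 − j110)
|Γ| = 110/143 = 0.773
VSWR = (1 + |Γ|)/(1 − |Γ|) = 1.77/0.227

VSWR ≈ 7.81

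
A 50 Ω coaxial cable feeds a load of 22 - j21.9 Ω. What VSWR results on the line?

Γ = (Z_L − Z_0)/(Z_L + Z_0) = (-28 − j21.9)/(72 − j21.9)
|Γ| = 35.5/75.3 = 0.472
VSWR = (1 + |Γ|)/(1 − |Γ|) = 1.47/0.528

VSWR ≈ 2.79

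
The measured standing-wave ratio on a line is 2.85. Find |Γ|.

|Γ| = (S − 1)/(S + 1) = (2.85 − 1)/(2.85 + 1) = 1.85/3.85

|Γ| ≈ 0.481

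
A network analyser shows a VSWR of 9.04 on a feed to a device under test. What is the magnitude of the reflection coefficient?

|Γ| = (S − 1)/(S + 1) = (9.04 − 1)/(9.04 + 1) = 8.04/10

|Γ| ≈ 0.801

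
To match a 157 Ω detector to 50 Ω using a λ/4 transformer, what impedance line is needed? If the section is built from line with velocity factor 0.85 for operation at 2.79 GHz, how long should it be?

Z_qwt ≈ 88.6 Ω; length ≈ 2.28 cm

Z_qwt = √(Z_0·R_L) = √(50 × 157) = √7850
λ = 0.85·c/f = 0.0914 m, so l = λ/4 = 0.0228 m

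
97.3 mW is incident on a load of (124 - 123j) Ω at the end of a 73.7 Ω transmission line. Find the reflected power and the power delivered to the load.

|Γ| = |(50.3 − j123)/(197.7 − j123)| = 0.571
|Γ|² = 0.326
P_refl = |Γ|²·P_inc = 31.7 mW, P_del = (1 − |Γ|²)·P_inc = 65.6 mW

P_reflected ≈ 31.7 mW; P_delivered ≈ 65.6 mW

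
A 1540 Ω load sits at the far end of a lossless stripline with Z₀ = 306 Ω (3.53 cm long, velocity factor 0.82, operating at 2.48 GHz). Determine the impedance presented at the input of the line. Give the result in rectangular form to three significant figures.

λ = v/f = 0.82·c / 2.48 GHz = 0.0992 m
βl = 2π·l/λ = 2π × 0.356 = 128°
tan(βl) = tan(128°) = -1.27
Z_in = Z_0·(Z_L + jZ_0·tanβl)/(Z_0 + jZ_L·tanβl)
     = 306·(1540 − j390)/(306 − j1960)

Z_in ≈ 95.9 + j225 Ω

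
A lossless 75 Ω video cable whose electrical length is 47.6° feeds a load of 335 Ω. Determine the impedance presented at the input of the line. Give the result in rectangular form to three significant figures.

tan(βl) = tan(47.6°) = 1.1
Z_in = Z_0·(Z_L + jZ_0·tanβl)/(Z_0 + jZ_L·tanβl)
     = 75·(335 + j82.1)/(75 + j367)

Z_in ≈ 29.6 − j62.4 Ω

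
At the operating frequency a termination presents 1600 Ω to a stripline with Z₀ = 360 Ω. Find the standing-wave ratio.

VSWR ≈ 4.44

For a purely resistive load, VSWR = R_L/Z_0 or Z_0/R_L (whichever > 1) = 1600/360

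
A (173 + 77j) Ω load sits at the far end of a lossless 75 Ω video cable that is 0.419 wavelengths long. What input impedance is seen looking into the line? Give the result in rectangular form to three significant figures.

Z_in ≈ 54.9 + j67.3 Ω

βl = 2π × 0.419 = 151°
tan(βl) = tan(151°) = -0.558
Z_in = Z_0·(Z_L + jZ_0·tanβl)/(Z_0 + jZ_L·tanβl)
     = 75·(173 + j35.2)/(118 − j96.5)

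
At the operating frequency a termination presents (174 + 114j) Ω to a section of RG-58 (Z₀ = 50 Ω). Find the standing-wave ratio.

Γ = (Z_L − Z_0)/(Z_L + Z_0) = (124 + j114)/(224 + j114)
|Γ| = 168/251 = 0.67
VSWR = (1 + |Γ|)/(1 − |Γ|) = 1.67/0.33

VSWR ≈ 5.06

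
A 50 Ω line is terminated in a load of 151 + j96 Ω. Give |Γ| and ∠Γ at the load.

Γ ≈ 0.626 ∠ 18°

Γ = (Z_L − Z_0)/(Z_L + Z_0) = (101 + j96)/(201 + j96)
|Γ| = 139/223 = 0.626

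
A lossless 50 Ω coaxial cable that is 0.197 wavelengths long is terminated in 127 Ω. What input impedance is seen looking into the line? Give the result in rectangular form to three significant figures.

βl = 2π × 0.197 = 70.9°
tan(βl) = tan(70.9°) = 2.89
Z_in = Z_0·(Z_L + jZ_0·tanβl)/(Z_0 + jZ_L·tanβl)
     = 50·(127 + j145)/(50 + j367)

Z_in ≈ 21.6 − j14.3 Ω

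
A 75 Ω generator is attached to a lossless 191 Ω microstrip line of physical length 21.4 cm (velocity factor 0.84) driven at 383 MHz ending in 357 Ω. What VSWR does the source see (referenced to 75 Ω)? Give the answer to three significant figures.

VSWR ≈ 2.25

λ = v/f = 0.84·c / 383 MHz = 0.658 m
βl = 2π·l/λ = 2π × 0.325 = 117°
tan(βl) = -1.96
Z_in = Z_0·(Z_L + jZ_0·tanβl)/(Z_0 + jZ_L·tanβl) = 120 + j64.9 Ω
Γ_s = (Z_in − Z_s)/(Z_in + Z_s) = (44.9 + j64.9)/(195 + j64.9), |Γ_s| = 0.384
VSWR = (1 + |Γ_s|)/(1 − |Γ_s|)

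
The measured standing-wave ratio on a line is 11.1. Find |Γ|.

|Γ| = (S − 1)/(S + 1) = (11.1 − 1)/(11.1 + 1) = 10.1/12.1

|Γ| ≈ 0.835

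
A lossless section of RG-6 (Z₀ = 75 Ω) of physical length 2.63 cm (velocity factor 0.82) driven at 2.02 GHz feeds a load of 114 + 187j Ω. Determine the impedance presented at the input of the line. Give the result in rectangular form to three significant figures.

λ = v/f = 0.82·c / 2.02 GHz = 0.122 m
βl = 2π·l/λ = 2π × 0.216 = 77.7°
tan(βl) = tan(77.7°) = 4.6
Z_in = Z_0·(Z_L + jZ_0·tanβl)/(Z_0 + jZ_L·tanβl)
     = 75·(114 + j532)/(-786 + j525)

Z_in ≈ 15.9 − j40.2 Ω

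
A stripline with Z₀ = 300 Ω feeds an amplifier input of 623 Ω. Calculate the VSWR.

For a purely resistive load, VSWR = R_L/Z_0 or Z_0/R_L (whichever > 1) = 623/300

VSWR ≈ 2.08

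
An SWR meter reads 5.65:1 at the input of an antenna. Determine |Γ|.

|Γ| = (S − 1)/(S + 1) = (5.65 − 1)/(5.65 + 1) = 4.65/6.65

|Γ| ≈ 0.699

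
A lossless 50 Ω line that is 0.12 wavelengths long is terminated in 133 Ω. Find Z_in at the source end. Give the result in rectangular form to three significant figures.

βl = 2π × 0.12 = 43.2°
tan(βl) = tan(43.2°) = 0.939
Z_in = Z_0·(Z_L + jZ_0·tanβl)/(Z_0 + jZ_L·tanβl)
     = 50·(133 + j47)/(50 + j125)

Z_in ≈ 34.6 − j39.4 Ω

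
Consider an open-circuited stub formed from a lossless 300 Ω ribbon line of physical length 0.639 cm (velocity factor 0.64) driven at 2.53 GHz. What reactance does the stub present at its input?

λ = v/f = 0.64·c / 2.53 GHz = 0.0759 m
βl = 2π·l/λ = 2π × 0.0842 = 30.3°
tan(βl) = 0.585
For an open-circuited stub, Z_in = −jZ_0·cot(βl) = −jZ_0/tan(βl)

X_in ≈ -513 Ω (capacitive)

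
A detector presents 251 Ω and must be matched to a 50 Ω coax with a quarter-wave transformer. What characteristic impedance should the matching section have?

Z_qwt = √(Z_0·R_L) = √(50 × 251) = √12550

Z_qwt ≈ 112 Ω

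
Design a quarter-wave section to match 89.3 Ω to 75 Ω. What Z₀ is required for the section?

Z_qwt = √(Z_0·R_L) = √(75 × 89.3) = √6698

Z_qwt ≈ 81.8 Ω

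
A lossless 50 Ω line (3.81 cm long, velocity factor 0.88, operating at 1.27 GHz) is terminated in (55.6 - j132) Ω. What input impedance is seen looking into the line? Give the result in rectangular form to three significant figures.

Z_in ≈ 6.19 − j5.09 Ω

λ = v/f = 0.88·c / 1.27 GHz = 0.208 m
βl = 2π·l/λ = 2π × 0.183 = 66°
tan(βl) = tan(66°) = 2.24
Z_in = Z_0·(Z_L + jZ_0·tanβl)/(Z_0 + jZ_L·tanβl)
     = 50·(55.6 − j19.8)/(346 + j125)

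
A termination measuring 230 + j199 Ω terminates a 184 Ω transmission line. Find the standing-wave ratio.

Γ = (Z_L − Z_0)/(Z_L + Z_0) = (46 + j199)/(414 + j199)
|Γ| = 204/459 = 0.445
VSWR = (1 + |Γ|)/(1 − |Γ|) = 1.44/0.555

VSWR ≈ 2.6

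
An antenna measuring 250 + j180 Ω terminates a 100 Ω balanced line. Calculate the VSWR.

Γ = (Z_L − Z_0)/(Z_L + Z_0) = (150 + j180)/(350 + j180)
|Γ| = 234/394 = 0.595
VSWR = (1 + |Γ|)/(1 − |Γ|) = 1.6/0.405

VSWR ≈ 3.94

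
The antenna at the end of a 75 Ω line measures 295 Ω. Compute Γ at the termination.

Γ = 0.595

Γ = (Z_L − Z_0)/(Z_L + Z_0) = (295 − 75)/(295 + 75) = 220/370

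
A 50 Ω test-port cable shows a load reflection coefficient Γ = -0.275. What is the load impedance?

Z_L = Z_0·(1 + Γ)/(1 − Γ) = 50·(0.725)/(1.27)

Z_L ≈ 28.4 Ω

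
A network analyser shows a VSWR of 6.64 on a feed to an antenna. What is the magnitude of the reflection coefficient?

|Γ| = (S − 1)/(S + 1) = (6.64 − 1)/(6.64 + 1) = 5.64/7.64

|Γ| ≈ 0.738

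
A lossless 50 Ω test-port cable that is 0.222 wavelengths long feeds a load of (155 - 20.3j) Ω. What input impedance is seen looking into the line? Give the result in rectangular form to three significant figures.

Z_in ≈ 16.1 − j5.86 Ω

βl = 2π × 0.222 = 79.9°
tan(βl) = tan(79.9°) = 5.63
Z_in = Z_0·(Z_L + jZ_0·tanβl)/(Z_0 + jZ_L·tanβl)
     = 50·(155 + j261)/(164 + j872)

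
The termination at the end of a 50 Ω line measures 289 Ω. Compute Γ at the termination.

Γ = 0.705

Γ = (Z_L − Z_0)/(Z_L + Z_0) = (289 − 50)/(289 + 50) = 239/339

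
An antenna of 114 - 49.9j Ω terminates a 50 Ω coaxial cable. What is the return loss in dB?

RL ≈ 6.5 dB

Γ = (64 − j49.9)/(164 − j49.9), |Γ| = 0.473
RL = −20·log₁₀|Γ| = −20·log₁₀(0.473)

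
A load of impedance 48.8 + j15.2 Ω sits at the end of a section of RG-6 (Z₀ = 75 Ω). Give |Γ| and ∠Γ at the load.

Γ = (Z_L − Z_0)/(Z_L + Z_0) = (-26.2 + j15.2)/(123.8 + j15.2)
|Γ| = 30.3/125 = 0.243

Γ ≈ 0.243 ∠ 143°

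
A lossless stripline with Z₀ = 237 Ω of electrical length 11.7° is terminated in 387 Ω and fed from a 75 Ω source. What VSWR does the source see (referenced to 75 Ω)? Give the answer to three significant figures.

VSWR ≈ 5.04

tan(βl) = 0.207
Z_in = Z_0·(Z_L + jZ_0·tanβl)/(Z_0 + jZ_L·tanβl) = 362 − j73.4 Ω
Γ_s = (Z_in − Z_s)/(Z_in + Z_s) = (287 − j73.4)/(437 − j73.4), |Γ_s| = 0.669
VSWR = (1 + |Γ_s|)/(1 − |Γ_s|)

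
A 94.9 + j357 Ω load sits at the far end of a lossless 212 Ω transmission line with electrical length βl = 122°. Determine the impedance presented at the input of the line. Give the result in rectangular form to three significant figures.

tan(βl) = tan(122°) = -1.6
Z_in = Z_0·(Z_L + jZ_0·tanβl)/(Z_0 + jZ_L·tanβl)
     = 212·(94.9 + j17.7)/(783 − j152)

Z_in ≈ 23.9 + j9.42 Ω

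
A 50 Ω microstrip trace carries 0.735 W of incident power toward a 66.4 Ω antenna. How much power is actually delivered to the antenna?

Γ = (66.4 − 50)/(66.4 + 50) = 0.141
|Γ|² = 0.0199
P_refl = |Γ|²·P_inc = 0.0146 W, P_del = (1 − |Γ|²)·P_inc = 0.72 W

P_delivered ≈ 0.72 W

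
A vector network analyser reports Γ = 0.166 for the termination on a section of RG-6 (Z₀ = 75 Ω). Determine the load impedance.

Z_L ≈ 105 Ω

Z_L = Z_0·(1 + Γ)/(1 − Γ) = 75·(1.17)/(0.834)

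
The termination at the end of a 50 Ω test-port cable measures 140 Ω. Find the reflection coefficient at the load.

Γ = 0.474

Γ = (Z_L − Z_0)/(Z_L + Z_0) = (140 − 50)/(140 + 50) = 90/190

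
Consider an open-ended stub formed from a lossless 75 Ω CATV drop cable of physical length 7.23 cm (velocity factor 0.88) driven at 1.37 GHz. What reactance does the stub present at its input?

λ = v/f = 0.88·c / 1.37 GHz = 0.193 m
βl = 2π·l/λ = 2π × 0.375 = 135°
tan(βl) = -0.998
For an open-ended stub, Z_in = −jZ_0·cot(βl) = −jZ_0/tan(βl)

X_in ≈ 75.2 Ω (inductive)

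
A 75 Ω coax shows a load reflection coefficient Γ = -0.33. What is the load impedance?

Z_L ≈ 37.8 Ω

Z_L = Z_0·(1 + Γ)/(1 − Γ) = 75·(0.67)/(1.33)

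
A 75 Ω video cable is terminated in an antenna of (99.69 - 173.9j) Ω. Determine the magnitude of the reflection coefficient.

|Γ| ≈ 0.713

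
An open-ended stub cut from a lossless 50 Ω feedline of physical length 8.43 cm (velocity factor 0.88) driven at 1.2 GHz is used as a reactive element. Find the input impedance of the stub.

λ = v/f = 0.88·c / 1.2 GHz = 0.22 m
βl = 2π·l/λ = 2π × 0.383 = 138°
tan(βl) = -0.902
For an open-ended stub, Z_in = −jZ_0·cot(βl) = −jZ_0/tan(βl)

Z_in ≈ +j55.4 Ω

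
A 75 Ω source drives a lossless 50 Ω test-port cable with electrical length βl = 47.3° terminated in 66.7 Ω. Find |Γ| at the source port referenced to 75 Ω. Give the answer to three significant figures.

tan(βl) = 1.08
Z_in = Z_0·(Z_L + jZ_0·tanβl)/(Z_0 + jZ_L·tanβl) = 46.9 − j13.7 Ω
Γ_s = (Z_in − Z_s)/(Z_in + Z_s) = (-28.1 − j13.7)/(122 − j13.7), |Γ_s| = 0.254

|Γ| ≈ 0.254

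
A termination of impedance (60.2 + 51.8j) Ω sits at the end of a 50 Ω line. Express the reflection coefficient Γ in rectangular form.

Γ ≈ 0.257 + j0.349

Γ = (Z_L − Z_0)/(Z_L + Z_0) = (10.2 + j51.8)/(110.2 + j51.8)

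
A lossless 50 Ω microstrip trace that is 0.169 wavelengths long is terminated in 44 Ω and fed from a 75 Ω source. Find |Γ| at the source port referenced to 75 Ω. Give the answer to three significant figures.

|Γ| ≈ 0.176

βl = 2π × 0.169 = 60.8°
tan(βl) = 1.79
Z_in = Z_0·(Z_L + jZ_0·tanβl)/(Z_0 + jZ_L·tanβl) = 53.1 + j5.8 Ω
Γ_s = (Z_in − Z_s)/(Z_in + Z_s) = (-21.9 + j5.8)/(128 + j5.8), |Γ_s| = 0.176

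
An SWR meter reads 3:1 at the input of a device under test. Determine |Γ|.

|Γ| = (S − 1)/(S + 1) = (3 − 1)/(3 + 1) = 2/4

|Γ| ≈ 0.5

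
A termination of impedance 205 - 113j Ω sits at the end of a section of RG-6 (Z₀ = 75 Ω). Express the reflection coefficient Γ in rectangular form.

Γ ≈ 0.539 − j0.186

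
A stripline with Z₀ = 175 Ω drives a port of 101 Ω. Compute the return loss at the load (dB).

RL ≈ 11.4 dB

Γ = (101 − 175)/(101 + 175) = -0.268
RL = −20·log₁₀|Γ| = −20·log₁₀(0.268)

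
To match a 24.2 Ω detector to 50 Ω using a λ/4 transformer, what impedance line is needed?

Z_qwt = √(Z_0·R_L) = √(50 × 24.2) = √1210

Z_qwt ≈ 34.8 Ω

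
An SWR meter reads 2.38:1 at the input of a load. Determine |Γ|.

|Γ| = (S − 1)/(S + 1) = (2.38 − 1)/(2.38 + 1) = 1.38/3.38

|Γ| ≈ 0.408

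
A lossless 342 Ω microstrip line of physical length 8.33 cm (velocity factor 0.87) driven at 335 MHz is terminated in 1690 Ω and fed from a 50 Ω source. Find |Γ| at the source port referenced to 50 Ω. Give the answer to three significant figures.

λ = v/f = 0.87·c / 335 MHz = 0.779 m
βl = 2π·l/λ = 2π × 0.107 = 38.5°
tan(βl) = 0.795
Z_in = Z_0·(Z_L + jZ_0·tanβl)/(Z_0 + jZ_L·tanβl) = 168 − j387 Ω
Γ_s = (Z_in − Z_s)/(Z_in + Z_s) = (118 − j387)/(218 − j387), |Γ_s| = 0.911

|Γ| ≈ 0.911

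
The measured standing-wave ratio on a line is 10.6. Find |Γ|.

|Γ| = (S − 1)/(S + 1) = (10.6 − 1)/(10.6 + 1) = 9.6/11.6

|Γ| ≈ 0.828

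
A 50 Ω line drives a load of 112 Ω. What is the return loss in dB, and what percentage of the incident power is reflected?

RL ≈ 8.34 dB; 14.6% of incident power reflected

Γ = (112 − 50)/(112 + 50) = 0.383
RL = −20·log₁₀(0.383) = 8.34 dB
P_refl/P_inc = |Γ|² = 0.146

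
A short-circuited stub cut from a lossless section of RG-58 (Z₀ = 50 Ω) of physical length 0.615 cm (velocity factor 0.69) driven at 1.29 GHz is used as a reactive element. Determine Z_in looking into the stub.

λ = v/f = 0.69·c / 1.29 GHz = 0.16 m
βl = 2π·l/λ = 2π × 0.0383 = 13.8°
tan(βl) = 0.246
For a short-circuited stub, Z_in = jZ_0·tan(βl)

Z_in ≈ +j12.3 Ω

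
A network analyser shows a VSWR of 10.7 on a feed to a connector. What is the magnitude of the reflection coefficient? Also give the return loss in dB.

|Γ| = (S − 1)/(S + 1) = (10.7 − 1)/(10.7 + 1) = 9.7/11.7
RL = −20·log₁₀|Γ| = −20·log₁₀(0.829)

|Γ| ≈ 0.829; return loss ≈ 1.63 dB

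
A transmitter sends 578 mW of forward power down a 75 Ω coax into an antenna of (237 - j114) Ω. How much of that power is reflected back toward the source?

|Γ| = |(162 − j114)/(312 − j114)| = 0.596
|Γ|² = 0.356
P_refl = |Γ|²·P_inc = 206 mW, P_del = (1 − |Γ|²)·P_inc = 372 mW

P_reflected ≈ 206 mW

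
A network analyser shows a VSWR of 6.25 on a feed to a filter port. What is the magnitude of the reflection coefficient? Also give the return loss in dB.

|Γ| ≈ 0.724; return loss ≈ 2.8 dB

|Γ| = (S − 1)/(S + 1) = (6.25 − 1)/(6.25 + 1) = 5.25/7.25
RL = −20·log₁₀|Γ| = −20·log₁₀(0.724)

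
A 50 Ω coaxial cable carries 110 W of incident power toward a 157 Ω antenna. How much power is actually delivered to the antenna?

Γ = (157 − 50)/(157 + 50) = 0.517
|Γ|² = 0.267
P_refl = |Γ|²·P_inc = 29.4 W, P_del = (1 − |Γ|²)·P_inc = 80.6 W

P_delivered ≈ 80.6 W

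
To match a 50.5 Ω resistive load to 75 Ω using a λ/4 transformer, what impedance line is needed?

Z_qwt = √(Z_0·R_L) = √(75 × 50.5) = √3788

Z_qwt ≈ 61.5 Ω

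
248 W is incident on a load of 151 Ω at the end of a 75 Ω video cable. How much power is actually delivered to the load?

Γ = (151 − 75)/(151 + 75) = 0.336
|Γ|² = 0.113
P_refl = |Γ|²·P_inc = 28 W, P_del = (1 − |Γ|²)·P_inc = 220 W

P_delivered ≈ 220 W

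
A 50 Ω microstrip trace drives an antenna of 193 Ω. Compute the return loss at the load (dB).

RL ≈ 4.61 dB

Γ = (193 − 50)/(193 + 50) = 0.588
RL = −20·log₁₀|Γ| = −20·log₁₀(0.588)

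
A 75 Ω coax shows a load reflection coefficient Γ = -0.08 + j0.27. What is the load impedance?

Z_L = Z_0·(1 + Γ)/(1 − Γ) = 75·(0.92 + j0.27)/(1.08 − j0.27)

Z_L ≈ 55.7 + j32.7 Ω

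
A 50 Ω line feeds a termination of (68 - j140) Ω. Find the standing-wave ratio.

VSWR ≈ 7.73

Γ = (Z_L − Z_0)/(Z_L + Z_0) = (18 − j140)/(118 − j140)
|Γ| = 141/183 = 0.771
VSWR = (1 + |Γ|)/(1 − |Γ|) = 1.77/0.229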